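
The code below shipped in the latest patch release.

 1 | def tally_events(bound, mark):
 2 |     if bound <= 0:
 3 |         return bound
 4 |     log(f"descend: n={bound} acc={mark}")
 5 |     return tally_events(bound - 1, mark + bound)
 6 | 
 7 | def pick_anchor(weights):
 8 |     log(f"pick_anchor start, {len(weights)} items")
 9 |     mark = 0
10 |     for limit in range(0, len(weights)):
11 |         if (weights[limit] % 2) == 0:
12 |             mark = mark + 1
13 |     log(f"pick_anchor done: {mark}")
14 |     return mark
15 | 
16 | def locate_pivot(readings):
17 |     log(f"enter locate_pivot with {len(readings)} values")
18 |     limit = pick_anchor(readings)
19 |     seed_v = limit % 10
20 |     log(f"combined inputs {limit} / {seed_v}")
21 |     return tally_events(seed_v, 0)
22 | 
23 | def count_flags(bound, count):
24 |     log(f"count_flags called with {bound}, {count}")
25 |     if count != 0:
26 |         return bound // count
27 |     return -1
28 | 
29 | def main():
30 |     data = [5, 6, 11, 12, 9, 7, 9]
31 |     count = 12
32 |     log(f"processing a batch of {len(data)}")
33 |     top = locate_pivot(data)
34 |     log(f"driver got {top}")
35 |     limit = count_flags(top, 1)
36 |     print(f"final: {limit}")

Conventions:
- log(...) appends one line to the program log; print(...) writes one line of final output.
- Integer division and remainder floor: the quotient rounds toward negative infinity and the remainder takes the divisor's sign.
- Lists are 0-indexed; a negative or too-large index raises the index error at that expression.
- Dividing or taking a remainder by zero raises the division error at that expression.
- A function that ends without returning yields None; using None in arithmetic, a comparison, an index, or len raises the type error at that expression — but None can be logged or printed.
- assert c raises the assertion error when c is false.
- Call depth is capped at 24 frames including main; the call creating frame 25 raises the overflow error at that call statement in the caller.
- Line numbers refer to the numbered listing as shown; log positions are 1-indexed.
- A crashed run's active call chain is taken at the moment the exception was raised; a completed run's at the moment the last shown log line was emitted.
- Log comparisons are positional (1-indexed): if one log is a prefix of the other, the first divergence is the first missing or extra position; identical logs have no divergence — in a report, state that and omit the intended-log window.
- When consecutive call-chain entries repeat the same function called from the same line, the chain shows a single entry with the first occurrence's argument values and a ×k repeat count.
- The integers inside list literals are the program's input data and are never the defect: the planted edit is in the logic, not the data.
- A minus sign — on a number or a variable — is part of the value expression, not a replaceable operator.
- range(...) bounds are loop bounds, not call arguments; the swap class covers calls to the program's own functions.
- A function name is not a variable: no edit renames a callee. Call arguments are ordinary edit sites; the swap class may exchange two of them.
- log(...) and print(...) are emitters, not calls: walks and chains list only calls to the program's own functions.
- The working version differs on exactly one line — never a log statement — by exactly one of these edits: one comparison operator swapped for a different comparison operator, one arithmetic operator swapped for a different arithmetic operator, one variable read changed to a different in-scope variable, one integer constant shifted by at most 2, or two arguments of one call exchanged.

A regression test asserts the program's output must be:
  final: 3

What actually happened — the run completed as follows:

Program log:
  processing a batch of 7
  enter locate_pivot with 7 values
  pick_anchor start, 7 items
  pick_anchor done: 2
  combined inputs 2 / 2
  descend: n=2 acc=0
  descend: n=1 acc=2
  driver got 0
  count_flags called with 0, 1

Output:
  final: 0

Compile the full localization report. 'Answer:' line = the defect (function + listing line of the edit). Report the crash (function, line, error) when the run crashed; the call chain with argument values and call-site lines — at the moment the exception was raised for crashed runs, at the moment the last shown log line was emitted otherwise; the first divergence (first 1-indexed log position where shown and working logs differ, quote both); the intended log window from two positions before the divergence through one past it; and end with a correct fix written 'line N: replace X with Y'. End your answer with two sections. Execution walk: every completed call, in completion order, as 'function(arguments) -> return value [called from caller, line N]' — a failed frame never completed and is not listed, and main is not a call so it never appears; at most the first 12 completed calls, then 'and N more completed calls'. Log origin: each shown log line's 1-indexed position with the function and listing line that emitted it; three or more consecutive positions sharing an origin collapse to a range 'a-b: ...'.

Answer: the defect is in tally_events at line 3.
Key fact: Position 8 is the first bad log line: 'driver got 0' should read 'driver got 3'.
Call chain: main -> count_flags(0, 1) (called at line 35).
First divergence: position 8 — shown 'driver got 0', intended 'driver got 3'.
Intended log window:
  6: descend: n=2 acc=0
  7: descend: n=1 acc=2
  8: driver got 3
  9: count_flags called with 3, 1
Execution walk:
  pick_anchor([5, 6, 11, 12, 9, 7, 9]) -> 2  [called from locate_pivot, line 18]
  tally_events(0, 3) -> 0  [called from tally_events, line 5]
  tally_events(1, 2) -> 0  [called from tally_events, line 5]
  tally_events(2, 0) -> 0  [called from locate_pivot, line 21]
  locate_pivot([5, 6, 11, 12, 9, 7, 9]) -> 0  [called from main, line 33]
  count_flags(0, 1) -> 0  [called from main, line 35]
Log origins:
  1: from main, line 32
  2: from locate_pivot, line 17
  3: from pick_anchor, line 8
  4: from pick_anchor, line 13
  5: from locate_pivot, line 20
  6: from tally_events, line 4
  7: from tally_events, line 4
  8: from main, line 34
  9: from count_flags, line 24
A correct fix: line 3: replace `bound` with `mark`.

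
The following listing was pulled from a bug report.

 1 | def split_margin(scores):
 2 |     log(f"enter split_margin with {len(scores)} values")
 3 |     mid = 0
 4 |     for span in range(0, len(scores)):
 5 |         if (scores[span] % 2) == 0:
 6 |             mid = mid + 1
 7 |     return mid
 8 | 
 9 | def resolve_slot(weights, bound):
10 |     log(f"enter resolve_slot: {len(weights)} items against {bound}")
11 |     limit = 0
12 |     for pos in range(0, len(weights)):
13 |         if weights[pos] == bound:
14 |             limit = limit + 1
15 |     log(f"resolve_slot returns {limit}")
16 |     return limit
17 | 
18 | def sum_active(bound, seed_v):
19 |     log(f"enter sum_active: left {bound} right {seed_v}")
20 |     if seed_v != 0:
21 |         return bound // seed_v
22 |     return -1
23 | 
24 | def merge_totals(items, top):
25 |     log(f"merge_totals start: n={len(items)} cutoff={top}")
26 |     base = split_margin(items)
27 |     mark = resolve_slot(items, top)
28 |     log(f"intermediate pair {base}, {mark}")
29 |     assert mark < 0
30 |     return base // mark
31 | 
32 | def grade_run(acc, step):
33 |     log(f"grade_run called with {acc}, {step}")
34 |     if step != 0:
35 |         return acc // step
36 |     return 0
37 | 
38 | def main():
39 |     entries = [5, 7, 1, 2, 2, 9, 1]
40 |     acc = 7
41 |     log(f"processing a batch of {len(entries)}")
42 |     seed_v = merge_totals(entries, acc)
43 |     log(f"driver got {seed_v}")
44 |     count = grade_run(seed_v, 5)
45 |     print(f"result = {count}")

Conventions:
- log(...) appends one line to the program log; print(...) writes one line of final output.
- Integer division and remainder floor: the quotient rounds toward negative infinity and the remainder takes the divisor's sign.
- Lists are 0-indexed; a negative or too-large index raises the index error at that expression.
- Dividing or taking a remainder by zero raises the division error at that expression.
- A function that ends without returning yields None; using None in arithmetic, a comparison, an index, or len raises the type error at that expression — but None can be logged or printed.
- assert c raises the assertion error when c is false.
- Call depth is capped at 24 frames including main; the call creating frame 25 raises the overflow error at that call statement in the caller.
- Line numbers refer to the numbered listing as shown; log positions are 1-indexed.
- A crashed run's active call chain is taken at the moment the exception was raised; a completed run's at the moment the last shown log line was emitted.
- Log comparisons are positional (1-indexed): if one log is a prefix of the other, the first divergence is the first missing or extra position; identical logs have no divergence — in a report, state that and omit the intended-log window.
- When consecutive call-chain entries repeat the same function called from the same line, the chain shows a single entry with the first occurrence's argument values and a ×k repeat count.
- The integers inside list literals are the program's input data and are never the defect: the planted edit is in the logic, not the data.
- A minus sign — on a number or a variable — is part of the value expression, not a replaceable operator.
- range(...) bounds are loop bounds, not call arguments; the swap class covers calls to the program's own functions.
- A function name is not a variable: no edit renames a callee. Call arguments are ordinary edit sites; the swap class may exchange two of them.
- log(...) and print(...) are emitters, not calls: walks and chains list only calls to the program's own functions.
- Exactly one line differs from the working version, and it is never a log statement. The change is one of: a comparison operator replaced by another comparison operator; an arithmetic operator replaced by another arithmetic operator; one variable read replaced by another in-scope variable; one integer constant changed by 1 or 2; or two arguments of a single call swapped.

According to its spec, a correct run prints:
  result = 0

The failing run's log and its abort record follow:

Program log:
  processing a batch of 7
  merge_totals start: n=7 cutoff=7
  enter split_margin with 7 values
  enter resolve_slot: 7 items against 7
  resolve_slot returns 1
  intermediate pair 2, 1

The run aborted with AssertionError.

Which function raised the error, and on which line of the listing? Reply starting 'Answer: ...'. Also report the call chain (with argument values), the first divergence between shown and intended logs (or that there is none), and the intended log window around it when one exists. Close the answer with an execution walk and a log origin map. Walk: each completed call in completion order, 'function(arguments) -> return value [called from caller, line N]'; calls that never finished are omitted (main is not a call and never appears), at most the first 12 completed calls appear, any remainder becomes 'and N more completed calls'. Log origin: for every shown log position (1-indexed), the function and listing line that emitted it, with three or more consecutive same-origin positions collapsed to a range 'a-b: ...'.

Answer: the error was raised in merge_totals, line 29.
Key fact: A complete run would log 'driver got 2' next, but this one stopped at 6 lines.
Call chain: main -> merge_totals([5, 7, 1, 2, 2, 9, 1], 7) (called at line 42).
First divergence: position 7 — after 6 matching lines the faulty run goes silent; intended next line 'driver got 2'.
Intended log window:
  5: resolve_slot returns 1
  6: intermediate pair 2, 1
  7: driver got 2
  8: grade_run called with 2, 5
Execution walk:
  split_margin([5, 7, 1, 2, 2, 9, 1]) -> 2  [called from merge_totals, line 26]
  resolve_slot([5, 7, 1, 2, 2, 9, 1], 7) -> 1  [called from merge_totals, line 27]
Log line origins:
  1: from main, line 41
  2: from merge_totals, line 25
  3: from split_margin, line 2
  4: from resolve_slot, line 10
  5: from resolve_slot, line 15
  6: from merge_totals, line 28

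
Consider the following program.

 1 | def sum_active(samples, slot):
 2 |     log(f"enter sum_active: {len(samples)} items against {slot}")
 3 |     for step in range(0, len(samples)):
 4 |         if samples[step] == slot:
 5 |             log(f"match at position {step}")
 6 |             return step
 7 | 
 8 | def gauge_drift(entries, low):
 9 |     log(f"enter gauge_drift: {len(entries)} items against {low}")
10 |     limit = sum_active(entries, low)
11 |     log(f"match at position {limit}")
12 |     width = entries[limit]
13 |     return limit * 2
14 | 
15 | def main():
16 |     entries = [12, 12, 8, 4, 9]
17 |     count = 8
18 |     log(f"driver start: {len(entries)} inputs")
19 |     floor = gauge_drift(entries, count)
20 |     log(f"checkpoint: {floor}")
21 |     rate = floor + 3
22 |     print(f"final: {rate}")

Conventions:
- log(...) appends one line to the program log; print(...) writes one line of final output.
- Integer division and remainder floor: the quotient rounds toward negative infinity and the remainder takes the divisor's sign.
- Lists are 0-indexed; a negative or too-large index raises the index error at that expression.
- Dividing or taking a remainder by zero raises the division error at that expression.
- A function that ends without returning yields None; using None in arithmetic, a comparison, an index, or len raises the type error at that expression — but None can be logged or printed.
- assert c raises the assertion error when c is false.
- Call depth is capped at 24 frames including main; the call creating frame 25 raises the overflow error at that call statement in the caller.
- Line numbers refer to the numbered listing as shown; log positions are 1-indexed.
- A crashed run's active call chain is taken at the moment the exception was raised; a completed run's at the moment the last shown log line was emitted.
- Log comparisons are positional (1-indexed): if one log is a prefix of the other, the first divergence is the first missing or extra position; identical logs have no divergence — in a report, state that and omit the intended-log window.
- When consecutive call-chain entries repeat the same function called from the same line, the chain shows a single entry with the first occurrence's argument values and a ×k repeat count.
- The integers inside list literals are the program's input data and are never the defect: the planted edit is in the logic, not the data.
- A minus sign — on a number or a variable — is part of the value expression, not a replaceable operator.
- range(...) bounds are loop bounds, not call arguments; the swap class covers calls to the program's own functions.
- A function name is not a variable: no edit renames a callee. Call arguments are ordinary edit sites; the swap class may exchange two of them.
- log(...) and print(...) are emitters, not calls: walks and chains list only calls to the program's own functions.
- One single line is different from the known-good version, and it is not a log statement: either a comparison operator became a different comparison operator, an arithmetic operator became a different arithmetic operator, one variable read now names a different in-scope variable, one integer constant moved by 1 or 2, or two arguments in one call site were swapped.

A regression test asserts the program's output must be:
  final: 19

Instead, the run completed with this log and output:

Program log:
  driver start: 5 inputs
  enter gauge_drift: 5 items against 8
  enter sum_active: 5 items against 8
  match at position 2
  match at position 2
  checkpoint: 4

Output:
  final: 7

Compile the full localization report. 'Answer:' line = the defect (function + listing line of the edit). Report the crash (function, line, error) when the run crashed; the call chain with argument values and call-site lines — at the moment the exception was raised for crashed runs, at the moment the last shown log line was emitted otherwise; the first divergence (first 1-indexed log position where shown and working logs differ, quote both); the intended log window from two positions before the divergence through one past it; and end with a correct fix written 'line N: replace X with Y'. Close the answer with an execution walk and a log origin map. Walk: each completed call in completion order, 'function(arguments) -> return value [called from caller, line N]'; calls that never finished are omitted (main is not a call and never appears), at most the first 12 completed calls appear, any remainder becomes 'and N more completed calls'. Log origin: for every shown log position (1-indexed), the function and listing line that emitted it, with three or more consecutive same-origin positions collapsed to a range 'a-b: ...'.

Answer: the defect is in gauge_drift at line 13.
The tell: The earliest visible damage is log position 6 — 'checkpoint: 4' rather than the intended 'checkpoint: 16'.
Call chain: main.
First divergence: at position 6 the run shows 'checkpoint: 4' where the working version logs 'checkpoint: 16'.
Intended log window:
  4: match at position 2
  5: match at position 2
  6: checkpoint: 16
Execution walk:
  sum_active([12, 12, 8, 4, 9], 8) -> 2  [called from gauge_drift, line 10]
  gauge_drift([12, 12, 8, 4, 9], 8) -> 4  [called from main, line 19]
Log line origins:
  1: logged in main at line 18
  2: logged in gauge_drift at line 9
  3: logged in sum_active at line 2
  4: logged in sum_active at line 5
  5: logged in gauge_drift at line 11
  6: logged in main at line 20
A correct fix: line 13: replace `limit` with `width`.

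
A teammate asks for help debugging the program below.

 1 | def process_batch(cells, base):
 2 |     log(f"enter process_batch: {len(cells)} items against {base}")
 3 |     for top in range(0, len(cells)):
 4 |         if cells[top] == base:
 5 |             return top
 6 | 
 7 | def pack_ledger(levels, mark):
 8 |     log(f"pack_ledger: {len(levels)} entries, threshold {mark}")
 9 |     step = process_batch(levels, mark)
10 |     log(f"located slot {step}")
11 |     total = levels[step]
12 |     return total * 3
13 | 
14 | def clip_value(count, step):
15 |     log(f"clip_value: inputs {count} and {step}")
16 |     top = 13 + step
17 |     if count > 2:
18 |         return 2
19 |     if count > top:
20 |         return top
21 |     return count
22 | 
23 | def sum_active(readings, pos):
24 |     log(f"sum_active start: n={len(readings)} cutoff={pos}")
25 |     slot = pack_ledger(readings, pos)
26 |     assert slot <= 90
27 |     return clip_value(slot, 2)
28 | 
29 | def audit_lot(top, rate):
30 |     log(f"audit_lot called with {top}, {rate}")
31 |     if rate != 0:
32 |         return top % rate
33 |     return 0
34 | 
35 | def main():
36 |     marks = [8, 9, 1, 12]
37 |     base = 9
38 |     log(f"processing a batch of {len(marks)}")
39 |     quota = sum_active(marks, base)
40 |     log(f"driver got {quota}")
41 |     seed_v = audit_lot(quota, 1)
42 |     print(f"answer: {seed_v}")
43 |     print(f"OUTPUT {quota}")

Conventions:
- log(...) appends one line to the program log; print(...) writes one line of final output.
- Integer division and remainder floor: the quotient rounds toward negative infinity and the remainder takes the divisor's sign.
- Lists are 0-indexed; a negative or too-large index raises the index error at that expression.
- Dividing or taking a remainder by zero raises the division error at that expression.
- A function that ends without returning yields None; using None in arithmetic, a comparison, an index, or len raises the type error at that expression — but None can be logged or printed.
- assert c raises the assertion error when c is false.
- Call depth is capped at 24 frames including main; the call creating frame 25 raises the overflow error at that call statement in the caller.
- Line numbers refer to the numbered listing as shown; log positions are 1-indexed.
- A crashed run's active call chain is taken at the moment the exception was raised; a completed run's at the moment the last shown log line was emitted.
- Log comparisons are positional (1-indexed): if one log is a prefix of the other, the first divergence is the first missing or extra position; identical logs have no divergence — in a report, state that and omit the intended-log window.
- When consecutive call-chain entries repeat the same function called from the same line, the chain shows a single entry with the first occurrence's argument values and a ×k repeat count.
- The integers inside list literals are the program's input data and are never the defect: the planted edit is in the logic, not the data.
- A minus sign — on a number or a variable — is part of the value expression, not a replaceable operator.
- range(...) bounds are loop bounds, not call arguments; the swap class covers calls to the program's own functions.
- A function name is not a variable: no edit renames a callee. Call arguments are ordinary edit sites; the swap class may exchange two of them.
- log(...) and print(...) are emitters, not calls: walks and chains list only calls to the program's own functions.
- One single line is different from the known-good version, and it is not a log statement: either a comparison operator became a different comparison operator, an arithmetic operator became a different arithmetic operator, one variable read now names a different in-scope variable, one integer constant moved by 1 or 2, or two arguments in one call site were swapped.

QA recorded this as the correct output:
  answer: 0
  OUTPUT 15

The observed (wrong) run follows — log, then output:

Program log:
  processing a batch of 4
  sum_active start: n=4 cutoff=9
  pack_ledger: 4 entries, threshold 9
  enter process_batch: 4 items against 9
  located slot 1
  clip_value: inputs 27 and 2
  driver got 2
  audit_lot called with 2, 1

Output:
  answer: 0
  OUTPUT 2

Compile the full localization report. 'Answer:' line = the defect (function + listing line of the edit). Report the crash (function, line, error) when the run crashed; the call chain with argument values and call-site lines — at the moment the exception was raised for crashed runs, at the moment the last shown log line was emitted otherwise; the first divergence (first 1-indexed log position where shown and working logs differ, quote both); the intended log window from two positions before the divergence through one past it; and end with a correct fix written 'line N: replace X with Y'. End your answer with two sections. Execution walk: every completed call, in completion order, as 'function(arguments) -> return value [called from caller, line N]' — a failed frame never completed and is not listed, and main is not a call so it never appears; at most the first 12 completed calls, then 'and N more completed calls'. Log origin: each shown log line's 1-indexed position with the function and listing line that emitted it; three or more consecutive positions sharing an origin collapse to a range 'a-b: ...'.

Answer: the defect is in clip_value at line 17.
Key observation: At log position 7 the runs split — shown 'driver got 2', but the working version logs 'driver got 15'.
Call chain: main -> audit_lot(2, 1) (called at line 41).
First divergence: position 7 — the shown line 'driver got 2' should read 'driver got 15'.
Intended log window:
  5: located slot 1
  6: clip_value: inputs 27 and 2
  7: driver got 15
  8: audit_lot called with 15, 1
Execution walk:
  process_batch([8, 9, 1, 12], 9) -> 1  [called from pack_ledger, line 9]
  pack_ledger([8, 9, 1, 12], 9) -> 27  [called from sum_active, line 25]
  clip_value(27, 2) -> 2  [called from sum_active, line 27]
  sum_active([8, 9, 1, 12], 9) -> 2  [called from main, line 39]
  audit_lot(2, 1) -> 0  [called from main, line 41]
Log origin:
  1: emitted by main (line 38)
  2: emitted by sum_active (line 24)
  3: emitted by pack_ledger (line 8)
  4: emitted by process_batch (line 2)
  5: emitted by pack_ledger (line 10)
  6: emitted by clip_value (line 15)
  7: emitted by main (line 40)
  8: emitted by audit_lot (line 30)
A correct fix: line 17: replace `>` with `<`.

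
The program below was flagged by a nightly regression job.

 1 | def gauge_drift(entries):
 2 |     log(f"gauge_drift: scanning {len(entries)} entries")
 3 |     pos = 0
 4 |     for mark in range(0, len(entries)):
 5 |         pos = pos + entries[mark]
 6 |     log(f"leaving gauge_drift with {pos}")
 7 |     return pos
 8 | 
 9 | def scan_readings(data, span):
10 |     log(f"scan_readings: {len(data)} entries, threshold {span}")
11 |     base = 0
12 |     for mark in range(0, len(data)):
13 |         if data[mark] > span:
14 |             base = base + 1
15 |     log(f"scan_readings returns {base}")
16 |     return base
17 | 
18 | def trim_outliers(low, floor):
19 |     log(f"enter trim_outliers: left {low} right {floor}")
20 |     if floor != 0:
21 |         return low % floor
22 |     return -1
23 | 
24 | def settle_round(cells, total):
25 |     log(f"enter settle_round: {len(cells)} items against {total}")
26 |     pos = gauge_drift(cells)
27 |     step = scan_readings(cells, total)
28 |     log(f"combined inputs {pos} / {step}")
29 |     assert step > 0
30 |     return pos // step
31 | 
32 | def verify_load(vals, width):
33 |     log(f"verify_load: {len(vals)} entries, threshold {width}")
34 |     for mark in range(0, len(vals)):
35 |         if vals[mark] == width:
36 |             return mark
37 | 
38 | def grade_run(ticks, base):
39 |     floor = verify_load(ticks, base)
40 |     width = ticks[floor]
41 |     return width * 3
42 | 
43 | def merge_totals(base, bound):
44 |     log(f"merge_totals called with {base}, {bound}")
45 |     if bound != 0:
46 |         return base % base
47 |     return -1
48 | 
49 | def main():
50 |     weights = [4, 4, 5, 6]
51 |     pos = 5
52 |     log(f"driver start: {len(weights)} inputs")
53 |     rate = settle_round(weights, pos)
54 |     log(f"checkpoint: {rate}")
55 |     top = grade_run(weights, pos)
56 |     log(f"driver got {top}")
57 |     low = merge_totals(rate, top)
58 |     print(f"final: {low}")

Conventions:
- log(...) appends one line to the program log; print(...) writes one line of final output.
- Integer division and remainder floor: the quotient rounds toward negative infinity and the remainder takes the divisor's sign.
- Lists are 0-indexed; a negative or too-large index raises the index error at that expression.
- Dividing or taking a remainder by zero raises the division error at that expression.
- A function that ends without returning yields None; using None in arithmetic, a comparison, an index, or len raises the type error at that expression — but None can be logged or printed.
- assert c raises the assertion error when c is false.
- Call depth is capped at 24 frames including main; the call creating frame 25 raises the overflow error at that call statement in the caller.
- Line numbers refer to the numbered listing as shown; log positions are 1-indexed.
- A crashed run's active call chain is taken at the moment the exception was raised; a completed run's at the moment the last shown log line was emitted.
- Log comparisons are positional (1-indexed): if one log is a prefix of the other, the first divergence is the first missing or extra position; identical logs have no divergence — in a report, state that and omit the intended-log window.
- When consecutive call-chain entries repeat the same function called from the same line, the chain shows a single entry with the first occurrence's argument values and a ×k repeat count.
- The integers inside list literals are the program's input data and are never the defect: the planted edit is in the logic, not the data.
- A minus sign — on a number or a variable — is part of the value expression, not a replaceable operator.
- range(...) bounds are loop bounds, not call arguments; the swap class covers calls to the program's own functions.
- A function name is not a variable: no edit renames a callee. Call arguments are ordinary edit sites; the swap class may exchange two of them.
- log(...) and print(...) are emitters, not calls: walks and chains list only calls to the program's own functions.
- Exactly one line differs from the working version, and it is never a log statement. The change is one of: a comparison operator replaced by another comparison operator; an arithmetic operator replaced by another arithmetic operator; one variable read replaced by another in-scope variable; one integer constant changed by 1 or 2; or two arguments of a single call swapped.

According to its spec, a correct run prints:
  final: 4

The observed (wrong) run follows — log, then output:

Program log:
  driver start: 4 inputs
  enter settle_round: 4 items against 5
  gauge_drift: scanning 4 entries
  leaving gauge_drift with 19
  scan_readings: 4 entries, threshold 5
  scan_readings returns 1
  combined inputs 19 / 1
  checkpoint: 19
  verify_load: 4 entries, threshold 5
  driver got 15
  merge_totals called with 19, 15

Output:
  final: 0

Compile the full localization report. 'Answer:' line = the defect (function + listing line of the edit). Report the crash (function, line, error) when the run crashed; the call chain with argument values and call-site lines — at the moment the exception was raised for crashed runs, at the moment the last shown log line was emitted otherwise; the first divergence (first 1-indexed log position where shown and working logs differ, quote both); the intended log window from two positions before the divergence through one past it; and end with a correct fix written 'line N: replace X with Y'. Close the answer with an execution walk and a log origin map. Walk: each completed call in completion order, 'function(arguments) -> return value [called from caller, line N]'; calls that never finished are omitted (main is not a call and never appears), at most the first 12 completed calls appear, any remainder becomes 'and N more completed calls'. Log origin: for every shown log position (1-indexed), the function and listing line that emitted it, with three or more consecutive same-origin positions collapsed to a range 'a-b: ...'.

Answer: the defect is in merge_totals at line 46.
Core observation: Log streams are identical — the defect surfaces only in the printed output.
Call chain: main -> merge_totals(19, 15) (called at line 57).
First divergence: there is none — every log position agrees.
Execution walk:
  gauge_drift([4, 4, 5, 6]) -> 19  [called from settle_round, line 26]
  scan_readings([4, 4, 5, 6], 5) -> 1  [called from settle_round, line 27]
  settle_round([4, 4, 5, 6], 5) -> 19  [called from main, line 53]
  verify_load([4, 4, 5, 6], 5) -> 2  [called from grade_run, line 39]
  grade_run([4, 4, 5, 6], 5) -> 15  [called from main, line 55]
  merge_totals(19, 15) -> 0  [called from main, line 57]
Log line origins:
  1: logged in main at line 52
  2: logged in settle_round at line 25
  3: logged in gauge_drift at line 2
  4: logged in gauge_drift at line 6
  5: logged in scan_readings at line 10
  6: logged in scan_readings at line 15
  7: logged in settle_round at line 28
  8: logged in main at line 54
  9: logged in verify_load at line 33
  10: logged in main at line 56
  11: logged in merge_totals at line 44
A correct fix: line 46: replace `base % base` with `base % bound`.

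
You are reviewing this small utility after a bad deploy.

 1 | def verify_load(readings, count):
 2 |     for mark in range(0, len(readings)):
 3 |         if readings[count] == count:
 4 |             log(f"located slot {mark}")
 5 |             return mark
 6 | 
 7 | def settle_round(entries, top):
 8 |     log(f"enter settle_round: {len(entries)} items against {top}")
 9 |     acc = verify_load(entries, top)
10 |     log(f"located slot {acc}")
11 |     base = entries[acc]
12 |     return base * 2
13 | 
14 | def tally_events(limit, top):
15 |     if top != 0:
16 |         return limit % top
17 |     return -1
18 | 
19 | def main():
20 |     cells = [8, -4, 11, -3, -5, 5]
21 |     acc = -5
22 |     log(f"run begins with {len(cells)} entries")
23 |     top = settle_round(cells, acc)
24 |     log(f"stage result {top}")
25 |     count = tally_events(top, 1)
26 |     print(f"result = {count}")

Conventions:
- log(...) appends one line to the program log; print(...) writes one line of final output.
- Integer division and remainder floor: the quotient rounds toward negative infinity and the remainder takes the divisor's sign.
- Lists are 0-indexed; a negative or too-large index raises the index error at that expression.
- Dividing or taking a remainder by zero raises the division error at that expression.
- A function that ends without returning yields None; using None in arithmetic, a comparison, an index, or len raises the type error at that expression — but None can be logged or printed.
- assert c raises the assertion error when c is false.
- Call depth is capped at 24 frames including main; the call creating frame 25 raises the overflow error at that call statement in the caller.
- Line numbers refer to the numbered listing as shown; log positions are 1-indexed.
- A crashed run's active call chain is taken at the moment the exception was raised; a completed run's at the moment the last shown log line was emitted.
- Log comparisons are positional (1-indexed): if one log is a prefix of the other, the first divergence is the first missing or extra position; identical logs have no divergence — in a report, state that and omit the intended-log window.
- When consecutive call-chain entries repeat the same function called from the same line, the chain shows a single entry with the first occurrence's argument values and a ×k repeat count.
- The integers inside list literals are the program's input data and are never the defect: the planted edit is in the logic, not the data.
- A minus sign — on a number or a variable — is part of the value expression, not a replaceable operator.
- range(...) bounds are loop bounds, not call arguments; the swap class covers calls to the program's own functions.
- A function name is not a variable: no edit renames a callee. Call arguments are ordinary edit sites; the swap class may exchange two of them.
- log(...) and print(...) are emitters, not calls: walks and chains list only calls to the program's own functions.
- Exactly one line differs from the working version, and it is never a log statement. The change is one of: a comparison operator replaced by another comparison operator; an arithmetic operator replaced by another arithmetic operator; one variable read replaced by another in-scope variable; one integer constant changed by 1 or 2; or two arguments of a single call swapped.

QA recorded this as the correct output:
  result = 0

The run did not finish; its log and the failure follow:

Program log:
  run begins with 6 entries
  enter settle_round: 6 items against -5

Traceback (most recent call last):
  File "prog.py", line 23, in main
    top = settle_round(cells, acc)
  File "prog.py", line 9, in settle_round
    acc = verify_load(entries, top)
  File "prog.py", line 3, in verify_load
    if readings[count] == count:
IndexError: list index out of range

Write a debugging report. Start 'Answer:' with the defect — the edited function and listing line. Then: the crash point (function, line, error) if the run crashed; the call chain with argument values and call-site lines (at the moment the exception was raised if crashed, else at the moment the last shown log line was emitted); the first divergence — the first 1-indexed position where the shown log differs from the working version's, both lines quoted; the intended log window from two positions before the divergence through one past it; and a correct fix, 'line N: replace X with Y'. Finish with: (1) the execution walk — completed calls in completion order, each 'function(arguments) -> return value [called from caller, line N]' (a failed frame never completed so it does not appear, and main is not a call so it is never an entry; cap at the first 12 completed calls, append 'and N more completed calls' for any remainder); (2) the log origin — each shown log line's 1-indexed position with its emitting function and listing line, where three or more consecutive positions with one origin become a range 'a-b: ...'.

Answer: the defect is in verify_load at line 3.
The tell: The log ends early — 2 lines, where the working version next logs 'located slot 4'.
Crash: verify_load, line 3, IndexError.
Call chain: main -> settle_round([8, -4, 11, -3, -5, 5], -5) (called at line 23) -> verify_load([8, -4, 11, -3, -5, 5], -5) (called at line 9).
First divergence: position 3 — the faulty run's log ends after 2 lines; the working version continues with 'located slot 4'.
Intended log window:
  1: run begins with 6 entries
  2: enter settle_round: 6 items against -5
  3: located slot 4
  4: located slot 4
Execution walk:
  (no call completed)
Log line origins:
  1: from main, line 22
  2: from settle_round, line 8
A correct fix: line 3: replace `readings[count]` with `readings[mark]`.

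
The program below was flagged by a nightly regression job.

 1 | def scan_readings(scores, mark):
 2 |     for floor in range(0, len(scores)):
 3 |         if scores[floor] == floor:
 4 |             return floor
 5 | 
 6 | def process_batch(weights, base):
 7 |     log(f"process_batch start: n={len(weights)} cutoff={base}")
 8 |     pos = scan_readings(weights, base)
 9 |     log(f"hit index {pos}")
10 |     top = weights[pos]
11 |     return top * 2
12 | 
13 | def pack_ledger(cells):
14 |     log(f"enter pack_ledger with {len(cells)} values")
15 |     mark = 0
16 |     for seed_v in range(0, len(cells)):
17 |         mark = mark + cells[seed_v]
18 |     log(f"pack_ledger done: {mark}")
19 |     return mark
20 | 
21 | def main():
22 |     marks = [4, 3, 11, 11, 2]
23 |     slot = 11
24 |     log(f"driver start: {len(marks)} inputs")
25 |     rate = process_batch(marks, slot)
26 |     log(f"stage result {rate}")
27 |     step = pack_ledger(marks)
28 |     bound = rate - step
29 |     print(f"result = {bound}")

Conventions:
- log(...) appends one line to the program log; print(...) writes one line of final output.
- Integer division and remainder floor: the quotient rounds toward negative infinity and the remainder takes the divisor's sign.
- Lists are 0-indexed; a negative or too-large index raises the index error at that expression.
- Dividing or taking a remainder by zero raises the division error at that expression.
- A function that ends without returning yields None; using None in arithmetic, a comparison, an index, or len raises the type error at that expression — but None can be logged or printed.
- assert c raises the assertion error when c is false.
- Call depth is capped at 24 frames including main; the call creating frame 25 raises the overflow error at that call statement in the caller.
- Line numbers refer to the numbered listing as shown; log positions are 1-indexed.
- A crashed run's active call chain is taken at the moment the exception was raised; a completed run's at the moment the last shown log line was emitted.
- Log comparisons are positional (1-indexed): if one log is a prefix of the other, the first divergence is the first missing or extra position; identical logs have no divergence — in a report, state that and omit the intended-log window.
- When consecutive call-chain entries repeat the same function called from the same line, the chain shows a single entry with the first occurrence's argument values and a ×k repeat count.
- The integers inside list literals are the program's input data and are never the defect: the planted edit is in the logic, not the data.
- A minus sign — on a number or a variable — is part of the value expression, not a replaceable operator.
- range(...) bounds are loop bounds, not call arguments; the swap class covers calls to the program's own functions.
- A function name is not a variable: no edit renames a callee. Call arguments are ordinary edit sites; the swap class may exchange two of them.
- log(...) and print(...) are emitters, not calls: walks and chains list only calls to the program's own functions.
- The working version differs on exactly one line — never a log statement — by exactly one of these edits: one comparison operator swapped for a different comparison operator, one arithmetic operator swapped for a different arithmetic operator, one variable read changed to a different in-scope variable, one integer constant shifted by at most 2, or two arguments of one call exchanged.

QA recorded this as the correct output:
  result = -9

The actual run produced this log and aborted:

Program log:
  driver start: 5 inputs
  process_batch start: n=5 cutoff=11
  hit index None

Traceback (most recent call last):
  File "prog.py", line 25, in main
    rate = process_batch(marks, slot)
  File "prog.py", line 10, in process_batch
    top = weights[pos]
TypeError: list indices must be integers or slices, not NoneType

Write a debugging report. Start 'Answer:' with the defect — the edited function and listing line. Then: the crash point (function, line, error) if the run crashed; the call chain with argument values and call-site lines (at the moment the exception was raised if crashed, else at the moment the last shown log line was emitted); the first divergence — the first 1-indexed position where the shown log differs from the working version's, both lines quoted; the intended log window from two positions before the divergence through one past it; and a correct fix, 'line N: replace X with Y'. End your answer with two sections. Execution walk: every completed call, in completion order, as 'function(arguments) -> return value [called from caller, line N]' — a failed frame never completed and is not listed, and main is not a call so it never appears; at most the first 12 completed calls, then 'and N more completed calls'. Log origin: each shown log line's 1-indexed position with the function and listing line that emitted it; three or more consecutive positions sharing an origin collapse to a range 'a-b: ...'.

Answer: the defect is in scan_readings at line 3.
Key fact: The log first diverges at position 3: the faulty run prints 'hit index None' where the working version prints 'hit index 2'.
Crash: process_batch, line 10, TypeError.
Call chain: main -> process_batch([4, 3, 11, 11, 2], 11) (called at line 25).
First divergence: position 3 — shown 'hit index None', intended 'hit index 2'.
Intended log window:
  1: driver start: 5 inputs
  2: process_batch start: n=5 cutoff=11
  3: hit index 2
  4: stage result 22
Execution walk:
  scan_readings([4, 3, 11, 11, 2], 11) -> None  [called from process_batch, line 8]
Log line origins:
  1: logged in main at line 24
  2: logged in process_batch at line 7
  3: logged in process_batch at line 9
A correct fix: line 3: replace `scores[floor] == floor` with `scores[floor] == mark`.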